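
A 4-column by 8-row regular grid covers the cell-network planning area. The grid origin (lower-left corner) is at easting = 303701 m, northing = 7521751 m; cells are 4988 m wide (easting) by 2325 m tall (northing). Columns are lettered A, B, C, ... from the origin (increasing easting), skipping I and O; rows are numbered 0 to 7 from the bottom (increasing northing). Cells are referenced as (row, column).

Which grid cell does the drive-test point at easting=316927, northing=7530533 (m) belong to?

(3, C)

Column index: ⌊(316927 − 303701) / 4988⌋ = ⌊2.652⌋ = 2 → column C
Row offset from origin: ⌊(7530533 − 7521751) / 2325⌋ = ⌊3.777⌋ = 3 → row 3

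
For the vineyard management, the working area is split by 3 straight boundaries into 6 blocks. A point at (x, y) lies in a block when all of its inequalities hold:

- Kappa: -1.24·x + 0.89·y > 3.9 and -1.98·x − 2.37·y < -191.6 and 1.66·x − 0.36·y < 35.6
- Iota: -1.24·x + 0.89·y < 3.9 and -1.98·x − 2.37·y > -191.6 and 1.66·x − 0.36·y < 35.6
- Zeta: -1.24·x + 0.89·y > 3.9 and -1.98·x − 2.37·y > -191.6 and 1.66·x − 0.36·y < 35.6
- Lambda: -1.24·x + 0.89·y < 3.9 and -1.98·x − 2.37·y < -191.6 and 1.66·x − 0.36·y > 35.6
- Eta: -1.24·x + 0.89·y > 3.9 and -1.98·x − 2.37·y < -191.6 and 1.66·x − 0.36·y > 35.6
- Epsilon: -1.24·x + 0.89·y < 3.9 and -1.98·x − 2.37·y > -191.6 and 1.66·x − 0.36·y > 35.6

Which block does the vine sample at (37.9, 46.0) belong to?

Epsilon

-1.24·37.9 + 0.89·46.0 = -6.056, which is < 3.9
-1.98·37.9 − 2.37·46.0 = -184.062, which is > -191.6
1.66·37.9 − 0.36·46.0 = 46.354, which is > 35.6
This sign pattern matches Epsilon.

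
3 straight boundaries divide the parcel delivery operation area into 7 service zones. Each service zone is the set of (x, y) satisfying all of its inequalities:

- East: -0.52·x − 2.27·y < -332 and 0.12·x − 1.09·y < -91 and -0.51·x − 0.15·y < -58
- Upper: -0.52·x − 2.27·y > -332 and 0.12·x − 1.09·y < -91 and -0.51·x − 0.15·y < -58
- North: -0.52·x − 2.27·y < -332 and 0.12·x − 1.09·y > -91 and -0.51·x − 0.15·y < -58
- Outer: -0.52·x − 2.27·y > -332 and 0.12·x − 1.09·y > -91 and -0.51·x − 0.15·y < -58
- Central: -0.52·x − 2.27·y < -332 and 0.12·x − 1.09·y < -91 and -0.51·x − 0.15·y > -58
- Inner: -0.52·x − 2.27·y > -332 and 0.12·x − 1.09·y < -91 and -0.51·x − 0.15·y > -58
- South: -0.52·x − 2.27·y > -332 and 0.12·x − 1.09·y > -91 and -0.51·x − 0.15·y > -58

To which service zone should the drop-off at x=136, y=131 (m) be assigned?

East

-0.52·136 − 2.27·131 = -368.090, which is < -332
0.12·136 − 1.09·131 = -126.470, which is < -91
-0.51·136 − 0.15·131 = -89.010, which is < -58
This sign pattern matches East.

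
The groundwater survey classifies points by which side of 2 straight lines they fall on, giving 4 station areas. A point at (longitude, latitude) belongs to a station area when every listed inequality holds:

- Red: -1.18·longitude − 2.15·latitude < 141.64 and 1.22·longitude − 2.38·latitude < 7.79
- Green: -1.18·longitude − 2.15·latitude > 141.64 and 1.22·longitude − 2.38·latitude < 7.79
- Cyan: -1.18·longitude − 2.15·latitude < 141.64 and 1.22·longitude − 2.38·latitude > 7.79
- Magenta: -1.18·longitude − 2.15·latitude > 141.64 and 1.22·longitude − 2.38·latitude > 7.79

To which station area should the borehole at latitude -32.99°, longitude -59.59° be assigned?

Red

-1.18·-59.59 − 2.15·-32.99 = 141.245, which is < 141.64
1.22·-59.59 − 2.38·-32.99 = 5.816, which is < 7.79
This sign pattern matches Red.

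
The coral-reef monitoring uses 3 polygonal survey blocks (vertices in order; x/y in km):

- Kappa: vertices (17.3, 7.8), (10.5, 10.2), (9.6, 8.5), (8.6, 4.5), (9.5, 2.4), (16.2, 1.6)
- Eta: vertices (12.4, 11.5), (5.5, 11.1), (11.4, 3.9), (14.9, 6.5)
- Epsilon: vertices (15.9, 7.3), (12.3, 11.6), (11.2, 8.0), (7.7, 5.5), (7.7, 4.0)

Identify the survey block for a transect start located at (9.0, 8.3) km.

Cast a ray rightward from (9.0, 8.3). For each polygon, the edges (by vertex number in listed order) whose endpoints lie on opposite sides of y = 8.3, where each meets that height, and whether that is right or left of the point:
Kappa: 1–2 at x≈15.88 (right), 3–4 at x≈9.55 (right) → 2 crossings.
Eta: 2–3 at x≈7.79 (left), 4–1 at x≈14.00 (right) → 1 crossing.
Epsilon: 1–2 at x≈15.06 (right), 2–3 at x≈11.29 (right) → 2 crossings.
Only Eta has an odd count, so the point is inside Eta.

Eta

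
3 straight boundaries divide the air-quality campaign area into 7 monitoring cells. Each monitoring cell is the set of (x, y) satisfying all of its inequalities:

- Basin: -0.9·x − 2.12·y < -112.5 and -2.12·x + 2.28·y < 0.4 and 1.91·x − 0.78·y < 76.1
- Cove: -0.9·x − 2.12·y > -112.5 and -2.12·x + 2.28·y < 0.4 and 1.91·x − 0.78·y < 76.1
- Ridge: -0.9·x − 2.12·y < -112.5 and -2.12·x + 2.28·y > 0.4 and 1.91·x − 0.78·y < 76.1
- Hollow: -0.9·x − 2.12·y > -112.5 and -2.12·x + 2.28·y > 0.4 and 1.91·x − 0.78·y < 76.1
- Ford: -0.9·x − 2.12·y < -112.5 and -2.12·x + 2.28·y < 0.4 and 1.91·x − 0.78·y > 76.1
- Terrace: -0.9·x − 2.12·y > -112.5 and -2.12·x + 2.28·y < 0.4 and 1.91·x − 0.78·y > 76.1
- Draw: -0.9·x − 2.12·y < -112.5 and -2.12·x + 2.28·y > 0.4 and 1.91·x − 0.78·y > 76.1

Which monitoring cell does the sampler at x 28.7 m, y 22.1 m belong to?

Cove

-0.9·28.7 − 2.12·22.1 = -72.682, which is > -112.5
-2.12·28.7 + 2.28·22.1 = -10.456, which is < 0.4
1.91·28.7 − 0.78·22.1 = 37.579, which is < 76.1
This sign pattern matches Cove.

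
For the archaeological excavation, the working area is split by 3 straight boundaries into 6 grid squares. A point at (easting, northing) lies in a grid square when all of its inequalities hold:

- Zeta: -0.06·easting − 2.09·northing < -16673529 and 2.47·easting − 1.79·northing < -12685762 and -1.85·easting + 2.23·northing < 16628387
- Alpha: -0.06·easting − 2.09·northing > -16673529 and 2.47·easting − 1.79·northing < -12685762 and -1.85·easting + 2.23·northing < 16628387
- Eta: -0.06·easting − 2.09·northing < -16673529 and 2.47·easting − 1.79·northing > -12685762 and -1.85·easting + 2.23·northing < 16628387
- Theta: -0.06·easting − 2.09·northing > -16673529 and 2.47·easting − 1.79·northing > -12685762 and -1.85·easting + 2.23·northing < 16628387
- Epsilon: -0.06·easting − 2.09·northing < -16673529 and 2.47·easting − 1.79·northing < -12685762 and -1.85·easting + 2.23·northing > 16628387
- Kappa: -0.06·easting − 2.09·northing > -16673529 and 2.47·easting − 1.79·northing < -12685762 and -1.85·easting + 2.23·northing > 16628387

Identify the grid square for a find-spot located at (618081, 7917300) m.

-0.06·618081 − 2.09·7917300 = -16584241.860, which is > -16673529
2.47·618081 − 1.79·7917300 = -12645306.930, which is > -12685762
-1.85·618081 + 2.23·7917300 = 16512129.150, which is < 16628387
This sign pattern matches Theta.

Theta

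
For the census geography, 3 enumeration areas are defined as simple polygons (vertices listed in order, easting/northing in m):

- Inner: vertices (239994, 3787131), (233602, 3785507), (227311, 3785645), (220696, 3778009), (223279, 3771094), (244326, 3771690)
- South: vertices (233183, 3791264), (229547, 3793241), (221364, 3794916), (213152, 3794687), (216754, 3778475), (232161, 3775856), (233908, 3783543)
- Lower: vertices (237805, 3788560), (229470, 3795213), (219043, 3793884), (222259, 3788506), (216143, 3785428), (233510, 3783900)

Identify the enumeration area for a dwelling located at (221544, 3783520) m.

Cast a ray rightward from (221544, 3783520). For each polygon, the edges (by vertex number in listed order) whose endpoints lie on opposite sides of northing = 3783520, where each meets that height, and whether that is right or left of the point:
Inner: 3–4 at easting≈225470.1 (right), 6–1 at easting≈241007.1 (right) → 2 crossings.
South: 4–5 at easting≈215633.1 (left), 6–7 at easting≈233902.8 (right) → 1 crossing.
Lower: no edge straddles that height → 0 crossings.
Only South has an odd count, so the point is inside South.

South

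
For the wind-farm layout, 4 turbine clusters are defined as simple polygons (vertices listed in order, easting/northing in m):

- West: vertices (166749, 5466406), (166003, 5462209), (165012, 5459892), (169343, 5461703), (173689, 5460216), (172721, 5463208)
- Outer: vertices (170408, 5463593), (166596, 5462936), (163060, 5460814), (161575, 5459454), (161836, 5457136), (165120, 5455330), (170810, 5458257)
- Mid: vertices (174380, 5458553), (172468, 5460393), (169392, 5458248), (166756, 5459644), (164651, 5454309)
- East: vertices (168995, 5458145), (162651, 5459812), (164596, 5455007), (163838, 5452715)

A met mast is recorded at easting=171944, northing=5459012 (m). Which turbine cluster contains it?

Cast a ray rightward from (171944, 5459012). For each polygon, the edges (by vertex number in listed order) whose endpoints lie on opposite sides of northing = 5459012, where each meets that height, and whether that is right or left of the point:
West: no edge straddles that height → 0 crossings.
Outer: 4–5 at easting≈161624.8 (left), 7–1 at easting≈170753.1 (left) → 0 crossings.
Mid: 1–2 at easting≈173903.0 (right), 2–3 at easting≈170487.6 (left), 3–4 at easting≈167949.4 (left), 4–5 at easting≈166506.6 (left) → 1 crossing.
East: 1–2 at easting≈165695.5 (left), 2–3 at easting≈162974.8 (left) → 0 crossings.
Only Mid has an odd count, so the point is inside Mid.

Mid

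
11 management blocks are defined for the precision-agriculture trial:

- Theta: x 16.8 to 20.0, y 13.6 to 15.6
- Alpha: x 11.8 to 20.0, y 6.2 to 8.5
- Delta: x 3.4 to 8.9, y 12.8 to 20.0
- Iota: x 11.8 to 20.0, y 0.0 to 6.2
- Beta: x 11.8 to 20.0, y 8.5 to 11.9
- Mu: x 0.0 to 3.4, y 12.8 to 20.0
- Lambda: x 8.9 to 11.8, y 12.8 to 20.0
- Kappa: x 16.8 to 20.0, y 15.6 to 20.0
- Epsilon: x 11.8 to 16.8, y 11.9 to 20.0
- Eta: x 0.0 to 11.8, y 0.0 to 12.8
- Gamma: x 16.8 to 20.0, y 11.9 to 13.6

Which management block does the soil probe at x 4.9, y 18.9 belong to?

The point has x = 4.9 and y = 18.9.
Only Delta satisfies 3.4 ≤ x ≤ 8.9 and 12.8 ≤ y ≤ 20.0.

Delta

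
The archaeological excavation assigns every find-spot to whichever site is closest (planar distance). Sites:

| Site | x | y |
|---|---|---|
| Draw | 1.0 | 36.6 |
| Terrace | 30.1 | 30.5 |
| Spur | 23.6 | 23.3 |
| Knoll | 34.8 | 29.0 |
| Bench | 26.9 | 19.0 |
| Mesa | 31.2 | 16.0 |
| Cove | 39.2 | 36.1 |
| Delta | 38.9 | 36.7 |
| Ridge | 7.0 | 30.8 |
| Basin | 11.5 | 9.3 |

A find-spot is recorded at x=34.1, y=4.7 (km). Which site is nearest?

Squared distances to each site:
Draw: 2113.220; Terrace: 681.640; Spur: 456.210; Knoll: 590.980; Bench: 256.330; Mesa: 136.100; Cove: 1011.970; Delta: 1047.040; Ridge: 1415.620; Basin: 531.920.
Minimum at Mesa.

Mesa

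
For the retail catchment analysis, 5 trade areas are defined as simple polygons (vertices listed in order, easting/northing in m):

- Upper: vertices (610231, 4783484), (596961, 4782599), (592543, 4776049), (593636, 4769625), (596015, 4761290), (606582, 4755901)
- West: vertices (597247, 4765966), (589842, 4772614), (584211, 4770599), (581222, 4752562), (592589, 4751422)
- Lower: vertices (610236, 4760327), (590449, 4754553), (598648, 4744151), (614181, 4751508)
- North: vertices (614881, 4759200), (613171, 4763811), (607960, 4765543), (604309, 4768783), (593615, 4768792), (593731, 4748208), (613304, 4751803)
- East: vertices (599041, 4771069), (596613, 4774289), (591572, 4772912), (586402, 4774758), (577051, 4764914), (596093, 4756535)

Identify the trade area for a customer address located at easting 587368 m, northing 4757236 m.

Cast a ray rightward from (587368, 4757236). For each polygon, the edges (by vertex number in listed order) whose endpoints lie on opposite sides of northing = 4757236, where each meets that height, and whether that is right or left of the point:
Upper: 5–6 at easting≈603964.3 (right), 6–1 at easting≈606758.6 (right) → 2 crossings.
West: 3–4 at easting≈581996.6 (left), 5–1 at easting≈594451.0 (right) → 1 crossing.
Lower: 1–2 at easting≈599643.4 (right), 4–1 at easting≈611618.7 (right) → 2 crossings.
North: 5–6 at easting≈593680.1 (right), 7–1 at easting≈614462.3 (right) → 2 crossings.
East: 5–6 at easting≈594499.9 (right), 6–1 at easting≈596235.2 (right) → 2 crossings.
Only West has an odd count, so the point is inside West.

West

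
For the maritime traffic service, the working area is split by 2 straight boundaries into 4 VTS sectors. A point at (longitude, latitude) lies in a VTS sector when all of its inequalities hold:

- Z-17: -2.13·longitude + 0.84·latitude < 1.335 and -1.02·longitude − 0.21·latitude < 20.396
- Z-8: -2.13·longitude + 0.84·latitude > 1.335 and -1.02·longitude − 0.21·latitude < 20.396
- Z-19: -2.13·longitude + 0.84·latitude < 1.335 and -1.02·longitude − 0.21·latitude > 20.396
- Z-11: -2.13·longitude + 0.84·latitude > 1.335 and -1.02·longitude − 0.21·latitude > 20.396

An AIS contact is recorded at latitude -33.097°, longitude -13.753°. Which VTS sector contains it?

-2.13·-13.753 + 0.84·-33.097 = 1.492, which is > 1.335
-1.02·-13.753 − 0.21·-33.097 = 20.978, which is > 20.396
This sign pattern matches Z-11.

Z-11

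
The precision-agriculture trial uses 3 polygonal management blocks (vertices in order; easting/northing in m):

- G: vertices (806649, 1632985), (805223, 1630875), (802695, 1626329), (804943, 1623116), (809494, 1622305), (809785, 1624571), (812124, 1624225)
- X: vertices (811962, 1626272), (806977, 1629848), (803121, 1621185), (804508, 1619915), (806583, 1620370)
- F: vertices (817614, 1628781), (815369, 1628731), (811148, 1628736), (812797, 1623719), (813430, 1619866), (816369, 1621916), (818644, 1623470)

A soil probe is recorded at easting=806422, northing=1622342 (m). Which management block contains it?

X

Cast a ray rightward from (806422, 1622342). For each polygon, the edges (by vertex number in listed order) whose endpoints lie on opposite sides of northing = 1622342, where each meets that height, and whether that is right or left of the point:
G: 4–5 at easting≈809286.4 (right), 5–6 at easting≈809498.8 (right) → 2 crossings.
X: 2–3 at easting≈803636.0 (left), 5–1 at easting≈808380.3 (right) → 1 crossing.
F: 4–5 at easting≈813023.2 (right), 6–7 at easting≈816992.6 (right) → 2 crossings.
Only X has an odd count, so the point is inside X.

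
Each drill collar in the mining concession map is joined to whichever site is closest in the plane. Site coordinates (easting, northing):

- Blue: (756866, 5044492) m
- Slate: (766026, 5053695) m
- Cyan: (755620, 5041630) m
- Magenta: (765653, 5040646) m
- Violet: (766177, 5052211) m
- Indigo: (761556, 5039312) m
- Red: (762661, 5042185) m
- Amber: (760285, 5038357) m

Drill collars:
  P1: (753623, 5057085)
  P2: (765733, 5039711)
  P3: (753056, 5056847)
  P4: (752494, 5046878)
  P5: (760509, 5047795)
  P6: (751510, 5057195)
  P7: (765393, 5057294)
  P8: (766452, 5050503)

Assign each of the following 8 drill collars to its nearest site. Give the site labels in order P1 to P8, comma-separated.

P1 → Slate (d²=165326509.00)
P2 → Magenta (d²=880625.00)
P3 → Blue (d²=167162125.00)
P4 → Blue (d²=24807380.00)
P5 → Blue (d²=24181258.00)
P6 → Blue (d²=190052945.00)
P7 → Slate (d²=13353490.00)
P8 → Violet (d²=2992889.00)

Slate, Magenta, Blue, Blue, Blue, Blue, Slate, Violet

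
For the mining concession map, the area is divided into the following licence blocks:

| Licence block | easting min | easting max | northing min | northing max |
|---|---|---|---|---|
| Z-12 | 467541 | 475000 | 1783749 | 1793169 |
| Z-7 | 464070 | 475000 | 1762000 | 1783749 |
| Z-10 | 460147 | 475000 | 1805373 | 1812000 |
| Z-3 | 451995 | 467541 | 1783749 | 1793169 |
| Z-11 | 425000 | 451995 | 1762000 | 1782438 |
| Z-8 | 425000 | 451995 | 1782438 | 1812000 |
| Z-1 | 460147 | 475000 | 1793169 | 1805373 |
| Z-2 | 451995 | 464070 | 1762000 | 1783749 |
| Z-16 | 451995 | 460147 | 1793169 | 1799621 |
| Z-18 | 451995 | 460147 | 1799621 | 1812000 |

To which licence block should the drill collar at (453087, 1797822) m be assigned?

Z-16

The point has easting = 453087 and northing = 1797822.
Only Z-16 satisfies 451995 ≤ easting ≤ 460147 and 1793169 ≤ northing ≤ 1799621.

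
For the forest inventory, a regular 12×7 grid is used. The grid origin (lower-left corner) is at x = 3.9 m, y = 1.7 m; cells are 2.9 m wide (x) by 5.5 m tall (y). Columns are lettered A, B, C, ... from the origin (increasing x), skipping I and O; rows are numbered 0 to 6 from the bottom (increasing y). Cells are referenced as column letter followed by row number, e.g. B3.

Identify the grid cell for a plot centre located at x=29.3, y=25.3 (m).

J4

Column index: ⌊(29.3 − 3.9) / 2.9⌋ = ⌊8.759⌋ = 8 → column J
Row offset from origin: ⌊(25.3 − 1.7) / 5.5⌋ = ⌊4.291⌋ = 4 → row 4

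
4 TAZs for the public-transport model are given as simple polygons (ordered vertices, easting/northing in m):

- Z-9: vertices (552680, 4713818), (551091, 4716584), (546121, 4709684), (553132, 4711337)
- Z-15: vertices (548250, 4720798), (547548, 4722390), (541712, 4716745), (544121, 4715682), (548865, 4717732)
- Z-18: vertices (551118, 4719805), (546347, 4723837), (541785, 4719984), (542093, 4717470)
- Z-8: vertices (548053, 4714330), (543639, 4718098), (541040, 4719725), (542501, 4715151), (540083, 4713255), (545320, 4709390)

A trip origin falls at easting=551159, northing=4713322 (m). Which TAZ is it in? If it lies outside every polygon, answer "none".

Cast a ray rightward from (551159, 4713322). For each polygon, the edges (by vertex number in listed order) whose endpoints lie on opposite sides of northing = 4713322, where each meets that height, and whether that is right or left of the point:
Z-9: 2–3 at easting≈548741.4 (left), 4–1 at easting≈552770.4 (right) → 1 crossing.
Z-15: no edge straddles that height → 0 crossings.
Z-18: no edge straddles that height → 0 crossings.
Z-8: 4–5 at easting≈540168.4 (left), 6–1 at easting≈547495.3 (left) → 0 crossings.
Only Z-9 has an odd count, so the point is inside Z-9.

Z-9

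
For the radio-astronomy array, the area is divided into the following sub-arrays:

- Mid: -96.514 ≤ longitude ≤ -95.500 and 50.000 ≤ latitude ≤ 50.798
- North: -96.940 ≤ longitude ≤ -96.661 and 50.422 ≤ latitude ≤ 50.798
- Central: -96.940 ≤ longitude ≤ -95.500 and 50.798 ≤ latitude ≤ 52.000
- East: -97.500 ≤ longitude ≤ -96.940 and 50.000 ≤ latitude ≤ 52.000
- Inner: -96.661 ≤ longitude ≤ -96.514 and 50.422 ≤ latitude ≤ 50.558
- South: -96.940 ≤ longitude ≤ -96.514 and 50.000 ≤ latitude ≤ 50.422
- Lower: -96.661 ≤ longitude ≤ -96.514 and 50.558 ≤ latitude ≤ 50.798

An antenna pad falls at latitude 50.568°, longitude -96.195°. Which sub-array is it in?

Mid

The point has longitude = -96.195 and latitude = 50.568.
Only Mid satisfies -96.514 ≤ longitude ≤ -95.500 and 50.000 ≤ latitude ≤ 50.798.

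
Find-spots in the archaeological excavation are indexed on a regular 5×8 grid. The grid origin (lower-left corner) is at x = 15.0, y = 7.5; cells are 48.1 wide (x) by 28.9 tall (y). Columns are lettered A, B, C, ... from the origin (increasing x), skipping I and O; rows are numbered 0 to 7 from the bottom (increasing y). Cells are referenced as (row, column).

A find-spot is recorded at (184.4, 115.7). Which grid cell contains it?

(3, D)

Column index: ⌊(184.4 − 15.0) / 48.1⌋ = ⌊3.522⌋ = 3 → column D
Row offset from origin: ⌊(115.7 − 7.5) / 28.9⌋ = ⌊3.744⌋ = 3 → row 3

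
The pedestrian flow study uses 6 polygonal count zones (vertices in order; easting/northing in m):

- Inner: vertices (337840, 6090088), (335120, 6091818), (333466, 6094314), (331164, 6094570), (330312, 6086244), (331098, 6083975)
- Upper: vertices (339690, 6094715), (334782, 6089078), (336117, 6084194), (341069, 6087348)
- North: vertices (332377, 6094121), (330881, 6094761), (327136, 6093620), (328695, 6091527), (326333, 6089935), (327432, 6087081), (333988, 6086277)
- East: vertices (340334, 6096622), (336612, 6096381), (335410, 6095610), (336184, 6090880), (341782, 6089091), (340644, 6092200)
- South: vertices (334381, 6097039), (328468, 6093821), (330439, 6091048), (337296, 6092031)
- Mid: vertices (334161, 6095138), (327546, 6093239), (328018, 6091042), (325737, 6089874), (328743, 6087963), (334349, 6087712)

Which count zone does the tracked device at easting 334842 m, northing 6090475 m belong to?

Cast a ray rightward from (334842, 6090475). For each polygon, the edges (by vertex number in listed order) whose endpoints lie on opposite sides of northing = 6090475, where each meets that height, and whether that is right or left of the point:
Inner: 1–2 at easting≈337231.5 (right), 4–5 at easting≈330745.0 (left) → 1 crossing.
Upper: 1–2 at easting≈335998.3 (right), 4–1 at easting≈340483.7 (right) → 2 crossings.
North: 4–5 at easting≈327134.2 (left), 7–1 at easting≈333125.8 (left) → 0 crossings.
East: 4–5 at easting≈337451.3 (right), 5–6 at easting≈341275.4 (right) → 2 crossings.
South: no edge straddles that height → 0 crossings.
Mid: 3–4 at easting≈326910.7 (left), 6–1 at easting≈334279.1 (left) → 0 crossings.
Only Inner has an odd count, so the point is inside Inner.

Inner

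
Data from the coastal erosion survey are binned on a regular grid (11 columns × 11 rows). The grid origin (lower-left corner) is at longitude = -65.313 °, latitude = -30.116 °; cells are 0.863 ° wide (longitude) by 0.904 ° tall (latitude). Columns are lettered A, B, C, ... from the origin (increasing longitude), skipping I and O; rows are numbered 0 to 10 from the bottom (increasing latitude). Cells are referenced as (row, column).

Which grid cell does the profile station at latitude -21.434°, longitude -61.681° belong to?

(9, E)

Column index: ⌊(-61.681 − -65.313) / 0.863⌋ = ⌊4.209⌋ = 4 → column E
Row offset from origin: ⌊(-21.434 − -30.116) / 0.904⌋ = ⌊9.604⌋ = 9 → row 9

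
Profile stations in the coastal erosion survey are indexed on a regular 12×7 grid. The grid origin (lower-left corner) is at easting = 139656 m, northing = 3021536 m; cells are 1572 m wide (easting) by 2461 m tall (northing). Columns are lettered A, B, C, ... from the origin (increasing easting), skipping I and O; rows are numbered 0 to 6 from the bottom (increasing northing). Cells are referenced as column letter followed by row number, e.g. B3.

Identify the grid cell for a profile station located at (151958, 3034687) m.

H5

Column index: ⌊(151958 − 139656) / 1572⌋ = ⌊7.826⌋ = 7 → column H
Row offset from origin: ⌊(3034687 − 3021536) / 2461⌋ = ⌊5.344⌋ = 5 → row 5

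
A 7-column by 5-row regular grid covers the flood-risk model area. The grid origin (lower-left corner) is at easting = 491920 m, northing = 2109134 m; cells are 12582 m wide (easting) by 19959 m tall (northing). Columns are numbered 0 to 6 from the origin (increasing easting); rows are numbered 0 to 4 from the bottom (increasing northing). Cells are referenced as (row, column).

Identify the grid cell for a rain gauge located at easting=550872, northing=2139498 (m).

Column index: ⌊(550872 − 491920) / 12582⌋ = ⌊4.685⌋ = 4
Row offset from origin: ⌊(2139498 − 2109134) / 19959⌋ = ⌊1.521⌋ = 1 → row 1

(1, 4)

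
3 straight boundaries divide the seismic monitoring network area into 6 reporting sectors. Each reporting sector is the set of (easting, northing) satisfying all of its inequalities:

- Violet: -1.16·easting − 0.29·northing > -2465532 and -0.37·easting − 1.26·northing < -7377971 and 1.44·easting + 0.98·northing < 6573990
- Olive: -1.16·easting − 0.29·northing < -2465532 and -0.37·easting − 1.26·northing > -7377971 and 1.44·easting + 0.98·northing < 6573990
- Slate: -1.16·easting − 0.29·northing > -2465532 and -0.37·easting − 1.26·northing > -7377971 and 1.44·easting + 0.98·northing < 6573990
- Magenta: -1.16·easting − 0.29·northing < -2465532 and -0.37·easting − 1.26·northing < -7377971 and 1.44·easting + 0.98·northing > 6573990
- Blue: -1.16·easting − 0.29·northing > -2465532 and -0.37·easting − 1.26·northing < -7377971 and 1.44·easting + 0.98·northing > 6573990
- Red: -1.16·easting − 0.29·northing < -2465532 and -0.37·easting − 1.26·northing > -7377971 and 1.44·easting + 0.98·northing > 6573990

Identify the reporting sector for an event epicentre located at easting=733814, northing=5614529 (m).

Olive

-1.16·733814 − 0.29·5614529 = -2479437.650, which is < -2465532
-0.37·733814 − 1.26·5614529 = -7345817.720, which is > -7377971
1.44·733814 + 0.98·5614529 = 6558930.580, which is < 6573990
This sign pattern matches Olive.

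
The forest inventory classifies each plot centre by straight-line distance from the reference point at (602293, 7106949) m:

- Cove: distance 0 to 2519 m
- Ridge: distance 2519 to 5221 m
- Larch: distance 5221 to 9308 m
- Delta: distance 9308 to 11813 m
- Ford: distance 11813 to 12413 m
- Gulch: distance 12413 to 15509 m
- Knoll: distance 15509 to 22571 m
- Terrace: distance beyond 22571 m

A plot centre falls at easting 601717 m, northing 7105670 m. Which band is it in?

Cove

Distance = √((601717−602293)² + (7105670−7106949)²) = √(331776.000 + 1635841.000) = 1402.718 m.
0 ≤ 1402.718 < 2519 → Cove.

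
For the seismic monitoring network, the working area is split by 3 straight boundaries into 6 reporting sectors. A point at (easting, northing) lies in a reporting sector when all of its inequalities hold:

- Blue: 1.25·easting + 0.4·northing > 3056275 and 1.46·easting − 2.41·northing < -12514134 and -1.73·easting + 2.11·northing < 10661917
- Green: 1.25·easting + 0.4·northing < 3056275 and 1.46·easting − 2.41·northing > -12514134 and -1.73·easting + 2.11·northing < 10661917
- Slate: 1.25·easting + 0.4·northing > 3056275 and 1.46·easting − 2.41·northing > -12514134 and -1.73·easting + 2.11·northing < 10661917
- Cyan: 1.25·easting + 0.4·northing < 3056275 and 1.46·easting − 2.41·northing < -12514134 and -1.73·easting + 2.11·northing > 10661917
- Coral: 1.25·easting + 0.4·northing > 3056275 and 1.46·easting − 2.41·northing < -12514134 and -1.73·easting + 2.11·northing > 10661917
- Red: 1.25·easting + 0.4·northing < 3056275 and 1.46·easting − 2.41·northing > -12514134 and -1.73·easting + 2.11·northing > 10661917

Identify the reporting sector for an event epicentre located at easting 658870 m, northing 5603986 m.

Coral

1.25·658870 + 0.4·5603986 = 3065181.900, which is > 3056275
1.46·658870 − 2.41·5603986 = -12543656.060, which is < -12514134
-1.73·658870 + 2.11·5603986 = 10684565.360, which is > 10661917
This sign pattern matches Coral.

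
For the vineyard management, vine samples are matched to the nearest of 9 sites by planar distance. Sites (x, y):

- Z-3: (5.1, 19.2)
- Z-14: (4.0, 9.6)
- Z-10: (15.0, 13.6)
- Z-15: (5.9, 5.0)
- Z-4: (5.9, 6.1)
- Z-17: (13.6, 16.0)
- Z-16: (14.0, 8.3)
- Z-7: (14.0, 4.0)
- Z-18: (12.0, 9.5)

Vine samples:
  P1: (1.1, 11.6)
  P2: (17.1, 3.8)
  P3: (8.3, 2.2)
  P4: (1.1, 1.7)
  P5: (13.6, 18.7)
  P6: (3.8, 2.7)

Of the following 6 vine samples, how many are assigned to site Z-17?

P1 → Z-14
P2 → Z-7
P3 → Z-15
P4 → Z-15
P5 → Z-17
P6 → Z-15
1 of the 6 goes to Z-17.

1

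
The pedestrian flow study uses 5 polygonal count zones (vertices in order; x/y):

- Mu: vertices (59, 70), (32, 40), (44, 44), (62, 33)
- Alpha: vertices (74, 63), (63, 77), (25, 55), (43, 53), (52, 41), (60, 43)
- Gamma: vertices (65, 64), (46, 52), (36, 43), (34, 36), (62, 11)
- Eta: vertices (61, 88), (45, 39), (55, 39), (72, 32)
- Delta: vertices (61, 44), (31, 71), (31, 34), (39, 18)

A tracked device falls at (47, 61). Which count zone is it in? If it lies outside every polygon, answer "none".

Alpha

Cast a ray rightward from (47, 61). For each polygon, the edges (by vertex number in listed order) whose endpoints lie on opposite sides of y = 61, where each meets that height, and whether that is right or left of the point:
Mu: 1–2 at x≈50.9 (right), 4–1 at x≈59.7 (right) → 2 crossings.
Alpha: 2–3 at x≈35.4 (left), 6–1 at x≈72.6 (right) → 1 crossing.
Gamma: 1–2 at x≈60.2 (right), 5–1 at x≈64.8 (right) → 2 crossings.
Eta: 1–2 at x≈52.2 (right), 4–1 at x≈66.3 (right) → 2 crossings.
Delta: 1–2 at x≈42.1 (left), 2–3 at x≈31.0 (left) → 0 crossings.
Only Alpha has an odd count, so the point is inside Alpha.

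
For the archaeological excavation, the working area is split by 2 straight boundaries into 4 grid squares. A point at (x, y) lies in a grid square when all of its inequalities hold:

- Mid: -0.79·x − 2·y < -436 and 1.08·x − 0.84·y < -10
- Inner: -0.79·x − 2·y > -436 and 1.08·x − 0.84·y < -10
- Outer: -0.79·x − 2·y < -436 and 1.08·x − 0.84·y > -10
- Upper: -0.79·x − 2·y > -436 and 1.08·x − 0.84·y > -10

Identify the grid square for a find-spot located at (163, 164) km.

Outer

-0.79·163 − 2·164 = -456.770, which is < -436
1.08·163 − 0.84·164 = 38.280, which is > -10
This sign pattern matches Outer.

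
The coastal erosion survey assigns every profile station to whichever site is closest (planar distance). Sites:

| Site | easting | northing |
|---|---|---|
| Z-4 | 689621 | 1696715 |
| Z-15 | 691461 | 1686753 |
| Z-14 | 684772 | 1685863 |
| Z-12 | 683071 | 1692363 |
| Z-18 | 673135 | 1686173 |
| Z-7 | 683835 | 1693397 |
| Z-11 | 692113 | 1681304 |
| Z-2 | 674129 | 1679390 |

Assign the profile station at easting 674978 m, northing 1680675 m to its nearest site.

Squared distances to each site:
Z-4: 471699049.000; Z-15: 308631373.000; Z-14: 122837780.000; Z-12: 202105993.000; Z-18: 33624653.000; Z-7: 240295733.000; Z-11: 294003866.000; Z-2: 2372026.000.
Minimum at Z-2.

Z-2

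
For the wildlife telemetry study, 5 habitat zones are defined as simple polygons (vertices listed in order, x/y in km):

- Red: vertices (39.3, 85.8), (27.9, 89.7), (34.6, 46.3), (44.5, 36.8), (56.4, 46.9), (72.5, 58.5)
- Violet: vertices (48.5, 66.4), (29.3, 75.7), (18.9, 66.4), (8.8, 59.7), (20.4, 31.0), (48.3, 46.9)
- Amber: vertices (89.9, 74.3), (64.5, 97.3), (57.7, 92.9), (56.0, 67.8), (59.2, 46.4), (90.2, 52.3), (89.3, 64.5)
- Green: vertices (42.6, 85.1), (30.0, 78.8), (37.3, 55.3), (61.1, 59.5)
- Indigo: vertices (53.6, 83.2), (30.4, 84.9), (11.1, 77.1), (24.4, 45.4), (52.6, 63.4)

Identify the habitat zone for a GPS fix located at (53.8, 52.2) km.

Red

Cast a ray rightward from (53.8, 52.2). For each polygon, the edges (by vertex number in listed order) whose endpoints lie on opposite sides of y = 52.2, where each meets that height, and whether that is right or left of the point:
Red: 2–3 at x≈33.69 (left), 5–6 at x≈63.76 (right) → 1 crossing.
Violet: 4–5 at x≈11.83 (left), 6–1 at x≈48.35 (left) → 0 crossings.
Amber: 4–5 at x≈58.33 (right), 5–6 at x≈89.67 (right) → 2 crossings.
Green: no edge straddles that height → 0 crossings.
Indigo: 3–4 at x≈21.55 (left), 4–5 at x≈35.05 (left) → 0 crossings.
Only Red has an odd count, so the point is inside Red.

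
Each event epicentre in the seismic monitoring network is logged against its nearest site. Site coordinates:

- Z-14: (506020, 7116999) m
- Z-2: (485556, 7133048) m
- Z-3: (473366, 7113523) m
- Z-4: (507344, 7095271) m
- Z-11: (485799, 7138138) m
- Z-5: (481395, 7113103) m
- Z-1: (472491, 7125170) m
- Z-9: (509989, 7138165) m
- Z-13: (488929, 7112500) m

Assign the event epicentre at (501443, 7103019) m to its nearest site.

Z-4

Squared distances to each site:
Z-14: 216389329.000; Z-2: 1154137610.000; Z-3: 898651945.000; Z-4: 94853305.000; Z-11: 1478078897.000; Z-5: 503609360.000; Z-1: 1328885105.000; Z-9: 1308275432.000; Z-13: 246489557.000.
Minimum at Z-4.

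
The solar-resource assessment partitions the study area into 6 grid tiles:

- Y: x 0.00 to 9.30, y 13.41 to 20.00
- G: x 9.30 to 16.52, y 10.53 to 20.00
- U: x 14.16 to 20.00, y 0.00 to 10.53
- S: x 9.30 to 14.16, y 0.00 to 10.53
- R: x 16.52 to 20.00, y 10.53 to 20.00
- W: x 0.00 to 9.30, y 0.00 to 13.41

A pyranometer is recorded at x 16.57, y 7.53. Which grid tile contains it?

The point has x = 16.57 and y = 7.53.
Only U satisfies 14.16 ≤ x ≤ 20.00 and 0.00 ≤ y ≤ 10.53.

U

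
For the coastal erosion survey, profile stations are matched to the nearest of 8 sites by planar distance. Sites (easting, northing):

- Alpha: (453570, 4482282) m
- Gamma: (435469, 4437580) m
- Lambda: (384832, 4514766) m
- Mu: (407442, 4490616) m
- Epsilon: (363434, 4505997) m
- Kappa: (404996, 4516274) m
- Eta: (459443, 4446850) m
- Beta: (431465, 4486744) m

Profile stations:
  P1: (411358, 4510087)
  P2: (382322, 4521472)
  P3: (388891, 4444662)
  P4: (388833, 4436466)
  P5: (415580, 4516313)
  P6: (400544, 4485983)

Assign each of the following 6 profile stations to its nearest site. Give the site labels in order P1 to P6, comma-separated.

Kappa, Lambda, Gamma, Gamma, Kappa, Mu

P1 → Kappa (d²=78754013.00)
P2 → Lambda (d²=51270536.00)
P3 → Gamma (d²=2219664808.00)
P4 → Gamma (d²=2176157492.00)
P5 → Kappa (d²=112022577.00)
P6 → Mu (d²=69047093.00)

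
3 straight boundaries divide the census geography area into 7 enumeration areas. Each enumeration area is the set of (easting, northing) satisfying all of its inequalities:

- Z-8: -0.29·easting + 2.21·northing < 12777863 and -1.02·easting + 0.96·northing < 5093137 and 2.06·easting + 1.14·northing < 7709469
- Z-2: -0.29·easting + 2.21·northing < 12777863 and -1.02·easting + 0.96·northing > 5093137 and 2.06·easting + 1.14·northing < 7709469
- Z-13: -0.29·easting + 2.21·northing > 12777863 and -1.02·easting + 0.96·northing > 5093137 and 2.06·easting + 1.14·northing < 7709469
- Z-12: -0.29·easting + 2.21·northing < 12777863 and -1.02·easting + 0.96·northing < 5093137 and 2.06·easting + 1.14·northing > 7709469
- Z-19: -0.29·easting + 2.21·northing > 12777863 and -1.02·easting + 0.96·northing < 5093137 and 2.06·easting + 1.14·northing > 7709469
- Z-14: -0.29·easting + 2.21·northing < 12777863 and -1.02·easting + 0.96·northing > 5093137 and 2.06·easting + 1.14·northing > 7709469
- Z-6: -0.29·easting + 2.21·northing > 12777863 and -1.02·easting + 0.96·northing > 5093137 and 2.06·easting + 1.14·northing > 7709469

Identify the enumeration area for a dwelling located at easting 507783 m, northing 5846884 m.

Z-14

-0.29·507783 + 2.21·5846884 = 12774356.570, which is < 12777863
-1.02·507783 + 0.96·5846884 = 5095069.980, which is > 5093137
2.06·507783 + 1.14·5846884 = 7711480.740, which is > 7709469
This sign pattern matches Z-14.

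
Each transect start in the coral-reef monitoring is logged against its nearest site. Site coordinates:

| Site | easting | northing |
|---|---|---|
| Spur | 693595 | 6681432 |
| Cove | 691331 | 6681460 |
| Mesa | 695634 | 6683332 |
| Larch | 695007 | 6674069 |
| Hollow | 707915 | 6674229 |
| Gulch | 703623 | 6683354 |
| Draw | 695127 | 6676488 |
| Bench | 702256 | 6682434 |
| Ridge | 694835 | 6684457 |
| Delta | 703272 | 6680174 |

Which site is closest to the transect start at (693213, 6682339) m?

Spur

Squared distances to each site:
Spur: 968573.000; Cove: 4314565.000; Mesa: 6847290.000; Larch: 71611336.000; Hollow: 281920904.000; Gulch: 109398325.000; Draw: 37897597.000; Bench: 81784874.000; Ridge: 7116808.000; Delta: 105870706.000.
Minimum at Spur.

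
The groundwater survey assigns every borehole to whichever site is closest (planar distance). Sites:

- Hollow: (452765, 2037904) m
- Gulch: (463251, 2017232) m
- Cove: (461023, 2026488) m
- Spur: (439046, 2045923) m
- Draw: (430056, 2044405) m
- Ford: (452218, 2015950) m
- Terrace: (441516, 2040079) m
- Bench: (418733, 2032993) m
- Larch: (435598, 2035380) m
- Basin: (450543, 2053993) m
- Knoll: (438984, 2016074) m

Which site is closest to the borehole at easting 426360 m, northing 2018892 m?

Squared distances to each site:
Hollow: 1058680169.000; Gulch: 1363701481.000; Cove: 1259222785.000; Spur: 891609557.000; Draw: 664573585.000; Ford: 677291528.000; Terrace: 678593305.000; Bench: 257009330.000; Larch: 357194788.000; Basin: 1816897690.000; Knoll: 167306500.000.
Minimum at Knoll.

Knoll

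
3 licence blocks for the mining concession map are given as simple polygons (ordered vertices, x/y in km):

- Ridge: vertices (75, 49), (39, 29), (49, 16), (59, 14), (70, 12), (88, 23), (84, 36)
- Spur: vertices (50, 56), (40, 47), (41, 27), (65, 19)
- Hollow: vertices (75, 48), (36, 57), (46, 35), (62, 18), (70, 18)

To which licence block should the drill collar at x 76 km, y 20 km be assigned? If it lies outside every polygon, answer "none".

Ridge

Cast a ray rightward from (76, 20). For each polygon, the edges (by vertex number in listed order) whose endpoints lie on opposite sides of y = 20, where each meets that height, and whether that is right or left of the point:
Ridge: 2–3 at x≈45.9 (left), 5–6 at x≈83.1 (right) → 1 crossing.
Spur: 3–4 at x≈62.0 (left), 4–1 at x≈64.6 (left) → 0 crossings.
Hollow: 3–4 at x≈60.1 (left), 5–1 at x≈70.3 (left) → 0 crossings.
Only Ridge has an odd count, so the point is inside Ridge.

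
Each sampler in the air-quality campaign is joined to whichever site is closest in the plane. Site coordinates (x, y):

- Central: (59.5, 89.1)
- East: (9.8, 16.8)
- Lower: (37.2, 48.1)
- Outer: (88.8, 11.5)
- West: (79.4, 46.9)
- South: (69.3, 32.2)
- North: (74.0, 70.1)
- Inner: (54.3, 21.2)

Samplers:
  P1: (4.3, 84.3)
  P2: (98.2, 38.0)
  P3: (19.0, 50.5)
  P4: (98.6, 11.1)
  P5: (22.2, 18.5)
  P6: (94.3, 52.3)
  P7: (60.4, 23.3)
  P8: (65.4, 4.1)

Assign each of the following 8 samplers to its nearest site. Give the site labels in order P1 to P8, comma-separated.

Lower, West, Lower, Outer, East, West, Inner, Inner

P1 → Lower (d²=2392.85)
P2 → West (d²=432.65)
P3 → Lower (d²=337.00)
P4 → Outer (d²=96.20)
P5 → East (d²=156.65)
P6 → West (d²=251.17)
P7 → Inner (d²=41.62)
P8 → Inner (d²=415.62)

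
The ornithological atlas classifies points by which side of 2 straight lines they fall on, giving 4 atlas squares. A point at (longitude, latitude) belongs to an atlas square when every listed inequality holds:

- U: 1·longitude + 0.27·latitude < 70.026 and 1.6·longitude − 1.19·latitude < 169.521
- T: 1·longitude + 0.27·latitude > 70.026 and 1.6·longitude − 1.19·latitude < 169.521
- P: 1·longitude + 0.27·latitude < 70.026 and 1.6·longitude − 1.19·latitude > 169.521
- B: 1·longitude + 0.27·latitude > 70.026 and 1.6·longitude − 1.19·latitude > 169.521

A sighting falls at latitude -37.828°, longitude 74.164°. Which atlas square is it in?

U

1·74.164 + 0.27·-37.828 = 63.950, which is < 70.026
1.6·74.164 − 1.19·-37.828 = 163.678, which is < 169.521
This sign pattern matches U.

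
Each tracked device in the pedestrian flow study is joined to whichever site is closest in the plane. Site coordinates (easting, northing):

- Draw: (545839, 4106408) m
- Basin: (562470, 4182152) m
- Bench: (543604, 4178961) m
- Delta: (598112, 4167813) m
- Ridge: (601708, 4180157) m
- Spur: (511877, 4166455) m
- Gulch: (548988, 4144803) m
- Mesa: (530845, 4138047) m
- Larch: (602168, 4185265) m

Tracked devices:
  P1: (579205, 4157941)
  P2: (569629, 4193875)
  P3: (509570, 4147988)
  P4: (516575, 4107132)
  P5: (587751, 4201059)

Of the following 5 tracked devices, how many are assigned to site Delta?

1

P1 → Delta
P2 → Basin
P3 → Spur
P4 → Draw
P5 → Larch
1 of the 5 goes to Delta.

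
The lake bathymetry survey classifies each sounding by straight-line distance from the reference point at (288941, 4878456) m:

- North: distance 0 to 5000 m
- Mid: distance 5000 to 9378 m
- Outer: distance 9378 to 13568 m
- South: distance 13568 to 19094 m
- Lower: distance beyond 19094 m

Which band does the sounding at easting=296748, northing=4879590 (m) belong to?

Distance = √((296748−288941)² + (4879590−4878456)²) = √(60949249.000 + 1285956.000) = 7888.929 m.
5000 ≤ 7888.929 < 9378 → Mid.

Mid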